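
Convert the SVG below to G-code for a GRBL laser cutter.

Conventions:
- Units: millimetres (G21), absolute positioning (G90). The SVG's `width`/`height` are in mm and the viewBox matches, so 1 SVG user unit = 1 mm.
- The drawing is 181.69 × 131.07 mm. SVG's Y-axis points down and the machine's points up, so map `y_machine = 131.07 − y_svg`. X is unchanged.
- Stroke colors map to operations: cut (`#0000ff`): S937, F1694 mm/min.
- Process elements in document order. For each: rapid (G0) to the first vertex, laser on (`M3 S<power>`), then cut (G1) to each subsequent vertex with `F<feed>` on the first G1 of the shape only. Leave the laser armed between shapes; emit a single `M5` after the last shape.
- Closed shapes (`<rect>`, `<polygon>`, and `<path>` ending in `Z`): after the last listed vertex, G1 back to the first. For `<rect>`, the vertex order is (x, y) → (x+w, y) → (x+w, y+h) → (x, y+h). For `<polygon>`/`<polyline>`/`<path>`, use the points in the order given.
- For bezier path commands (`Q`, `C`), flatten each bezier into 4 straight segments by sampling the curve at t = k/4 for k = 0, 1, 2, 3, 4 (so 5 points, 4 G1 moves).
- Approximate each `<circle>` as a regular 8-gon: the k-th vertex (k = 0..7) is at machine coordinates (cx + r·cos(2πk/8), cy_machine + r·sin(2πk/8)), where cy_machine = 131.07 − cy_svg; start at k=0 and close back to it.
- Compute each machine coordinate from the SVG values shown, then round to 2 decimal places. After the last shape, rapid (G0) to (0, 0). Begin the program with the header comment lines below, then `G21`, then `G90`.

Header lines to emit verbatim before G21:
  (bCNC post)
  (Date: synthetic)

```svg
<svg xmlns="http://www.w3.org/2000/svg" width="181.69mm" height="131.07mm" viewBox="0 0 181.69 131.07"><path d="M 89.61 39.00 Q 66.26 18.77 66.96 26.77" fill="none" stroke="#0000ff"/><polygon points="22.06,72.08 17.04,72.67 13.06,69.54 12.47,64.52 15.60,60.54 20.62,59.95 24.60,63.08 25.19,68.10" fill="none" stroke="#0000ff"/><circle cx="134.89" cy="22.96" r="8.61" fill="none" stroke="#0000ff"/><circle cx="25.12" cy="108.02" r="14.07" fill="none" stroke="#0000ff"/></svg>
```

(bCNC post)
(Date: synthetic)
G21
G90
G0 X89.61 Y92.07
M3 S937
G1 X79.44 Y100.42 F1694
G1 X72.27 Y105.24
G1 X68.11 Y106.54
G1 X66.96 Y104.30
G0 X22.06 Y58.99
M3 S937
G1 X17.04 Y58.40 F1694
G1 X13.06 Y61.53
G1 X12.47 Y66.55
G1 X15.60 Y70.53
G1 X20.62 Y71.12
G1 X24.60 Y67.99
G1 X25.19 Y62.97
G1 X22.06 Y58.99
G0 X143.50 Y108.11
M3 S937
G1 X140.98 Y114.20 F1694
G1 X134.89 Y116.72
G1 X128.80 Y114.20
G1 X126.28 Y108.11
G1 X128.80 Y102.02
G1 X134.89 Y99.50
G1 X140.98 Y102.02
G1 X143.50 Y108.11
G0 X39.19 Y23.05
M3 S937
G1 X35.07 Y33.00 F1694
G1 X25.12 Y37.12
G1 X15.17 Y33.00
G1 X11.05 Y23.05
G1 X15.17 Y13.10
G1 X25.12 Y8.98
G1 X35.07 Y13.10
G1 X39.19 Y23.05
M5
G0 X0.00 Y0.00

1 u = 1 mm; y_m = 131.07 − y.

[1] `<path>` quadratic bezier, #0000ff→cut S937 F1694: (89.61,92.07) → (79.44,100.42) → (72.27,105.24) → (68.11,106.54) → (66.96,104.30)

[2] `<polygon>` regular polygon, #0000ff→cut S937 F1694: (22.06,58.99) → (17.04,58.40) → (13.06,61.53) → (12.47,66.55) → (15.60,70.53) → (20.62,71.12) → (24.60,67.99) → (25.19,62.97) → (22.06,58.99) (closed)

[3] `<circle>` circle, #0000ff→cut S937 F1694: (143.50,108.11) → (140.98,114.20) → (134.89,116.72) → (128.80,114.20) → (126.28,108.11) → (128.80,102.02) → (134.89,99.50) → (140.98,102.02) → (143.50,108.11) (closed)

[4] `<circle>` circle, #0000ff→cut S937 F1694: (39.19,23.05) → (35.07,33.00) → (25.12,37.12) → (15.17,33.00) → (11.05,23.05) → (15.17,13.10) → (25.12,8.98) → (35.07,13.10) → (39.19,23.05) (closed)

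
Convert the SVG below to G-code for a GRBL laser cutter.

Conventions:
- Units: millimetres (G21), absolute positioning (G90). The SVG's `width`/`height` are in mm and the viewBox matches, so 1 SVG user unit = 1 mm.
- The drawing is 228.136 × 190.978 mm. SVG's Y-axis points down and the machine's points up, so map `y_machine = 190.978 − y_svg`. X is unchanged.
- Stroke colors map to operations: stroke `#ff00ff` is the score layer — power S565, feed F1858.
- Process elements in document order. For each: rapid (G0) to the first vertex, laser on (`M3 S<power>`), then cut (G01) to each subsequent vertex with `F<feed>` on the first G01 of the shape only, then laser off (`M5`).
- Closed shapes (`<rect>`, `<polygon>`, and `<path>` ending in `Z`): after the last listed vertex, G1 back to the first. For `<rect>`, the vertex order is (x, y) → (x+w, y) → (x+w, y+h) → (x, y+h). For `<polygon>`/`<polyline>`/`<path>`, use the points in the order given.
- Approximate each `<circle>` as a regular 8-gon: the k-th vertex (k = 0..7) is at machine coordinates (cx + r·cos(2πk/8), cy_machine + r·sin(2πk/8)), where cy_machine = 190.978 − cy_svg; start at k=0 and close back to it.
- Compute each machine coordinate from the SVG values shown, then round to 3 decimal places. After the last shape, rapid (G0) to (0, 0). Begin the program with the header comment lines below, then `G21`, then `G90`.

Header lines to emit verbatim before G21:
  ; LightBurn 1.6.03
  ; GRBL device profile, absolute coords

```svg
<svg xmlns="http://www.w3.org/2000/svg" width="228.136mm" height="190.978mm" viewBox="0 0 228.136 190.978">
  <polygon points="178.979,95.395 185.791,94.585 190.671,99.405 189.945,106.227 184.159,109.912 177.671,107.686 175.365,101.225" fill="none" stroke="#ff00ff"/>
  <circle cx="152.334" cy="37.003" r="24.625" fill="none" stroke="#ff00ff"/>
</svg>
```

1 u = 1 mm; y_m = 190.978 − y.

[1] `<polygon>` regular polygon, #ff00ff→score S565 F1858: (178.979,95.583) → (185.791,96.393) → (190.671,91.573) → (189.945,84.751) → (184.159,81.066) → (177.671,83.292) → (175.365,89.753) → (178.979,95.583) (closed)

[2] `<circle>` circle, #ff00ff→score S565 F1858: (176.959,153.975) → (169.747,171.388) → (152.334,178.600) → (134.921,171.388) → (127.709,153.975) → (134.921,136.562) → (152.334,129.350) → (169.747,136.562) → (176.959,153.975) (closed)

; LightBurn 1.6.03
; GRBL device profile, absolute coords
G21
G90
G0 X178.979 Y95.583
M3 S565
G01 X185.791 Y96.393 F1858
G01 X190.671 Y91.573
G01 X189.945 Y84.751
G01 X184.159 Y81.066
G01 X177.671 Y83.292
G01 X175.365 Y89.753
G01 X178.979 Y95.583
M5
G0 X176.959 Y153.975
M3 S565
G01 X169.747 Y171.388 F1858
G01 X152.334 Y178.600
G01 X134.921 Y171.388
G01 X127.709 Y153.975
G01 X134.921 Y136.562
G01 X152.334 Y129.350
G01 X169.747 Y136.562
G01 X176.959 Y153.975
M5
G0 X0.000 Y0.000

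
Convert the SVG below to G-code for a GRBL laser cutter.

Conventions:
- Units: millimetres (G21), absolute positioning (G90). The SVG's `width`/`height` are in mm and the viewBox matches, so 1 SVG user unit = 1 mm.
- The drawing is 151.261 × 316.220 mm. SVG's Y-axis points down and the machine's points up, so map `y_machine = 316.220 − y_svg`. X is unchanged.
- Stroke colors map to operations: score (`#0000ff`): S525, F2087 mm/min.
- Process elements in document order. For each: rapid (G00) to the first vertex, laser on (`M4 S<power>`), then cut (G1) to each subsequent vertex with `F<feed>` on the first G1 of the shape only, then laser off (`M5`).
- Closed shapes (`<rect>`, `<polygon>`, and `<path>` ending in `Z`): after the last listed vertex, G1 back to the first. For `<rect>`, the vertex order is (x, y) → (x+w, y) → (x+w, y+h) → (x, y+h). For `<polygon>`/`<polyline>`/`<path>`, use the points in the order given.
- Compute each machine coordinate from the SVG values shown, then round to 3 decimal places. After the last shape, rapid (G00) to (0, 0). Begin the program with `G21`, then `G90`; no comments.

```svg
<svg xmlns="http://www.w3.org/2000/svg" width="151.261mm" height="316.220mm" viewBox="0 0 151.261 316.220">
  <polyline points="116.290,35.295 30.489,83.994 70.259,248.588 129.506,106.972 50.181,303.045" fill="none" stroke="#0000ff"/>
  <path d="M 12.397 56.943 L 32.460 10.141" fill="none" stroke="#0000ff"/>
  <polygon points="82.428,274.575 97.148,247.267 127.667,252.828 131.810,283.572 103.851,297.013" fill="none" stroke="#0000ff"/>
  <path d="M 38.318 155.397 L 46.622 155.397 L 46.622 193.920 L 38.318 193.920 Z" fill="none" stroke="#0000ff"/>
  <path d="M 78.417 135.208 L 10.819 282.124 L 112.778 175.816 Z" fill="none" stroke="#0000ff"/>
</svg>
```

viewBox `0 0 151.261 316.220` with mm width/height → 1 unit = 1 mm. Flip: y_m = 316.220 − y_svg.

**Shape 1** — `<polyline>` open polyline, stroke `#0000ff` → score (S525, F2087). Machine vertices: (116.290,280.925) → (30.489,232.226) → (70.259,67.632) → (129.506,209.248) → (50.181,13.175). Open path.

**Shape 2** — `<path>` line segment, stroke `#0000ff` → score (S525, F2087). Machine vertices: (12.397,259.277) → (32.460,306.079). Open path.

**Shape 3** — `<polygon>` regular polygon, stroke `#0000ff` → score (S525, F2087). Machine vertices: (82.428,41.645) → (97.148,68.953) → (127.667,63.392) → (131.810,32.648) → (103.851,19.207) → (82.428,41.645). Closed: final G1 returns to the first vertex.

**Shape 4** — `<path>` rectangle, stroke `#0000ff` → score (S525, F2087). Machine vertices: (38.318,160.823) → (46.622,160.823) → (46.622,122.300) → (38.318,122.300) → (38.318,160.823). Closed: final G1 returns to the first vertex.

**Shape 5** — `<path>` closed polygon, stroke `#0000ff` → score (S525, F2087). Machine vertices: (78.417,181.012) → (10.819,34.096) → (112.778,140.404) → (78.417,181.012). Closed: final G1 returns to the first vertex.

G21
G90
G00 X116.290 Y280.925
M4 S525
G1 X30.489 Y232.226 F2087
G1 X70.259 Y67.632
G1 X129.506 Y209.248
G1 X50.181 Y13.175
M5
G00 X12.397 Y259.277
M4 S525
G1 X32.460 Y306.079 F2087
M5
G00 X82.428 Y41.645
M4 S525
G1 X97.148 Y68.953 F2087
G1 X127.667 Y63.392
G1 X131.810 Y32.648
G1 X103.851 Y19.207
G1 X82.428 Y41.645
M5
G00 X38.318 Y160.823
M4 S525
G1 X46.622 Y160.823 F2087
G1 X46.622 Y122.300
G1 X38.318 Y122.300
G1 X38.318 Y160.823
M5
G00 X78.417 Y181.012
M4 S525
G1 X10.819 Y34.096 F2087
G1 X112.778 Y140.404
G1 X78.417 Y181.012
M5
G00 X0.000 Y0.000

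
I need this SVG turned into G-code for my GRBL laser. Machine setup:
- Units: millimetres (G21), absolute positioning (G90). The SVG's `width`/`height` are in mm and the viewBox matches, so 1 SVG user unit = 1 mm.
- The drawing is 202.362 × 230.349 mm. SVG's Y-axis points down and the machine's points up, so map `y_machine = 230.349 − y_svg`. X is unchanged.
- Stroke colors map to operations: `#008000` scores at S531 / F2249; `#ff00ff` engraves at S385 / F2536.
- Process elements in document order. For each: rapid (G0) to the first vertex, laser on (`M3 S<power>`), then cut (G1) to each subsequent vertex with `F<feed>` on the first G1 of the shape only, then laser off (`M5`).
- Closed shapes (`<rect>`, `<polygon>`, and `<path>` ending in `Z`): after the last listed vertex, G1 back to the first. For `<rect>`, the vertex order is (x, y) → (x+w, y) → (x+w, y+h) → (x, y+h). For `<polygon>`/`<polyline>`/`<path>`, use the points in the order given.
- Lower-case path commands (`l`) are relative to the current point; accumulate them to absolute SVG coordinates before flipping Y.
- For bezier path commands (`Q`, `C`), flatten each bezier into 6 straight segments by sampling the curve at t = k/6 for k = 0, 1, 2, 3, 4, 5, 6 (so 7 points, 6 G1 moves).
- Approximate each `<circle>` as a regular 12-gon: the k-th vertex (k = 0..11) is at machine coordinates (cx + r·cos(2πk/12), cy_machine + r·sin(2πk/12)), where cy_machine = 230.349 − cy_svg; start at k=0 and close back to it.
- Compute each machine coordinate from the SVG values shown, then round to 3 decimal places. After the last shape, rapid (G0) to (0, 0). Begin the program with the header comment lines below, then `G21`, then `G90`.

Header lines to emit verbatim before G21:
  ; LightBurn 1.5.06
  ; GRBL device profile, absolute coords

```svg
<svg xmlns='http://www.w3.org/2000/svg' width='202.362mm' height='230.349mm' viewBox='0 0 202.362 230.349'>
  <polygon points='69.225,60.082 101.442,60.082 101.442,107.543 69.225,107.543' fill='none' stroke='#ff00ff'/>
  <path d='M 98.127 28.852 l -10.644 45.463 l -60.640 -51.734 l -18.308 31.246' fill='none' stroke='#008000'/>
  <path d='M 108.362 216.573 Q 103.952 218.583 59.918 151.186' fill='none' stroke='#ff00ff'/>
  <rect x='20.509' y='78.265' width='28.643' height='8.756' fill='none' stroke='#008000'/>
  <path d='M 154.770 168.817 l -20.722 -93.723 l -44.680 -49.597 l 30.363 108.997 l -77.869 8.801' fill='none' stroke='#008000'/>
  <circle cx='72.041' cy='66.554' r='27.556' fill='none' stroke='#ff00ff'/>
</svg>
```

1 u = 1 mm; y_m = 230.349 − y.

[1] `<polygon>` rectangle, #ff00ff→engrave S385 F2536: (69.225,170.267) → (101.442,170.267) → (101.442,122.806) → (69.225,122.806) → (69.225,170.267) (closed)

[2] `<path>` open polyline, #008000→score S531 F2249: (98.127,201.497) → (87.483,156.034) → (26.843,207.768) → (8.535,176.522)

[3] `<path>` quadratic bezier, #ff00ff→engrave S385 F2536: (108.362,13.776) → (105.791,15.034) → (101.019,20.148) → (94.046,29.118) → (84.871,41.944) → (73.495,58.625) → (59.918,79.163)

[4] `<rect>` rectangle, #008000→score S531 F2249: (20.509,152.084) → (49.152,152.084) → (49.152,143.328) → (20.509,143.328) → (20.509,152.084) (closed)

[5] `<path>` open polyline, #008000→score S531 F2249: (154.770,61.532) → (134.048,155.255) → (89.368,204.852) → (119.731,95.855) → (41.862,87.054)

[6] `<circle>` circle, #ff00ff→engrave S385 F2536: (99.597,163.795) → (95.905,177.573) → (85.819,187.659) → (72.041,191.351) → (58.263,187.659) → (48.177,177.573) → (44.485,163.795) → (48.177,150.017) → (58.263,139.931) → (72.041,136.239) → (85.819,139.931) → (95.905,150.017) → (99.597,163.795) (closed)

; LightBurn 1.5.06
; GRBL device profile, absolute coords
G21
G90
G0 X69.225 Y170.267
M3 S385
G1 X101.442 Y170.267 F2536
G1 X101.442 Y122.806
G1 X69.225 Y122.806
G1 X69.225 Y170.267
M5
G0 X98.127 Y201.497
M3 S531
G1 X87.483 Y156.034 F2249
G1 X26.843 Y207.768
G1 X8.535 Y176.522
M5
G0 X108.362 Y13.776
M3 S385
G1 X105.791 Y15.034 F2536
G1 X101.019 Y20.148
G1 X94.046 Y29.118
G1 X84.871 Y41.944
G1 X73.495 Y58.625
G1 X59.918 Y79.163
M5
G0 X20.509 Y152.084
M3 S531
G1 X49.152 Y152.084 F2249
G1 X49.152 Y143.328
G1 X20.509 Y143.328
G1 X20.509 Y152.084
M5
G0 X154.770 Y61.532
M3 S531
G1 X134.048 Y155.255 F2249
G1 X89.368 Y204.852
G1 X119.731 Y95.855
G1 X41.862 Y87.054
M5
G0 X99.597 Y163.795
M3 S385
G1 X95.905 Y177.573 F2536
G1 X85.819 Y187.659
G1 X72.041 Y191.351
G1 X58.263 Y187.659
G1 X48.177 Y177.573
G1 X44.485 Y163.795
G1 X48.177 Y150.017
G1 X58.263 Y139.931
G1 X72.041 Y136.239
G1 X85.819 Y139.931
G1 X95.905 Y150.017
G1 X99.597 Y163.795
M5
G0 X0.000 Y0.000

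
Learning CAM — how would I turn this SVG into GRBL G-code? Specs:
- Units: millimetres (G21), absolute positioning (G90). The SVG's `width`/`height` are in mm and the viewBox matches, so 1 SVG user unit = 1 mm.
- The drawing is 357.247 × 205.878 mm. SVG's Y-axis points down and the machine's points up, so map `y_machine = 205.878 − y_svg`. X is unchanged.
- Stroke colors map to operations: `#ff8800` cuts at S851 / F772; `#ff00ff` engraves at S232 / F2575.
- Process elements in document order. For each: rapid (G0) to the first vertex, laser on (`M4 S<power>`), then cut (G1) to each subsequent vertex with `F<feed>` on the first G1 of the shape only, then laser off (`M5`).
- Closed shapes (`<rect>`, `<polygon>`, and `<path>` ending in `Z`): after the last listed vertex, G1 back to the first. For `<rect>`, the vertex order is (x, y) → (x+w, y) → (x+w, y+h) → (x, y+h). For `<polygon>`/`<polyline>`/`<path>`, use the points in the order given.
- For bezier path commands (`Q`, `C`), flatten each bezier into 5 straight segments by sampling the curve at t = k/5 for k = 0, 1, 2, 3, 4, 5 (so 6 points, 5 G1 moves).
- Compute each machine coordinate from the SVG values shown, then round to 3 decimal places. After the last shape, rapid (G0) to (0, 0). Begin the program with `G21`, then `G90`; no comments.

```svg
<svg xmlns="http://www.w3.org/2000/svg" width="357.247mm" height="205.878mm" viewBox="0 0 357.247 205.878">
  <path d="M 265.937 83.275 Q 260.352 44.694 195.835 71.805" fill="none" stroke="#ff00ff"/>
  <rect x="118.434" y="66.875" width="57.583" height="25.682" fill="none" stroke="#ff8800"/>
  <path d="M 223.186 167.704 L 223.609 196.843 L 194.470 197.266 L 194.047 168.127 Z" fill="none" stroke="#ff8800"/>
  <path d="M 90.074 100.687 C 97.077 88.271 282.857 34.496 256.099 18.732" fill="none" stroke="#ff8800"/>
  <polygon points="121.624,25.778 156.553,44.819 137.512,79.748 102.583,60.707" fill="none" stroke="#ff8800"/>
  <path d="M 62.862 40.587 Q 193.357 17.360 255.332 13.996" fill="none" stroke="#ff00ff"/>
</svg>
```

1 u = 1 mm; y_m = 205.878 − y.

[1] `<path>` quadratic bezier, #ff00ff→engrave S232 F2575: (265.937,122.603) → (261.346,135.408) → (252.040,142.957) → (238.019,145.251) → (219.285,142.290) → (195.835,134.073)

[2] `<rect>` rectangle, #ff8800→cut S851 F772: (118.434,139.003) → (176.017,139.003) → (176.017,113.321) → (118.434,113.321) → (118.434,139.003) (closed)

[3] `<path>` regular polygon, #ff8800→cut S851 F772: (223.186,38.174) → (223.609,9.035) → (194.470,8.612) → (194.047,37.751) → (223.186,38.174) (closed)

[4] `<path>` cubic bezier, #ff8800→cut S851 F772: (90.074,105.191) → (112.599,116.969) → (159.246,134.863) → (211.235,155.064) → (249.780,173.761) → (256.099,187.146)

[5] `<polygon>` regular polygon, #ff8800→cut S851 F772: (121.624,180.100) → (156.553,161.059) → (137.512,126.130) → (102.583,145.171) → (121.624,180.100) (closed)

[6] `<path>` quadratic bezier, #ff00ff→engrave S232 F2575: (62.862,165.291) → (112.319,173.787) → (156.295,180.695) → (194.789,186.013) → (227.801,189.742) → (255.332,191.882)

G21
G90
G0 X265.937 Y122.603
M4 S232
G1 X261.346 Y135.408 F2575
G1 X252.040 Y142.957
G1 X238.019 Y145.251
G1 X219.285 Y142.290
G1 X195.835 Y134.073
M5
G0 X118.434 Y139.003
M4 S851
G1 X176.017 Y139.003 F772
G1 X176.017 Y113.321
G1 X118.434 Y113.321
G1 X118.434 Y139.003
M5
G0 X223.186 Y38.174
M4 S851
G1 X223.609 Y9.035 F772
G1 X194.470 Y8.612
G1 X194.047 Y37.751
G1 X223.186 Y38.174
M5
G0 X90.074 Y105.191
M4 S851
G1 X112.599 Y116.969 F772
G1 X159.246 Y134.863
G1 X211.235 Y155.064
G1 X249.780 Y173.761
G1 X256.099 Y187.146
M5
G0 X121.624 Y180.100
M4 S851
G1 X156.553 Y161.059 F772
G1 X137.512 Y126.130
G1 X102.583 Y145.171
G1 X121.624 Y180.100
M5
G0 X62.862 Y165.291
M4 S232
G1 X112.319 Y173.787 F2575
G1 X156.295 Y180.695
G1 X194.789 Y186.013
G1 X227.801 Y189.742
G1 X255.332 Y191.882
M5
G0 X0.000 Y0.000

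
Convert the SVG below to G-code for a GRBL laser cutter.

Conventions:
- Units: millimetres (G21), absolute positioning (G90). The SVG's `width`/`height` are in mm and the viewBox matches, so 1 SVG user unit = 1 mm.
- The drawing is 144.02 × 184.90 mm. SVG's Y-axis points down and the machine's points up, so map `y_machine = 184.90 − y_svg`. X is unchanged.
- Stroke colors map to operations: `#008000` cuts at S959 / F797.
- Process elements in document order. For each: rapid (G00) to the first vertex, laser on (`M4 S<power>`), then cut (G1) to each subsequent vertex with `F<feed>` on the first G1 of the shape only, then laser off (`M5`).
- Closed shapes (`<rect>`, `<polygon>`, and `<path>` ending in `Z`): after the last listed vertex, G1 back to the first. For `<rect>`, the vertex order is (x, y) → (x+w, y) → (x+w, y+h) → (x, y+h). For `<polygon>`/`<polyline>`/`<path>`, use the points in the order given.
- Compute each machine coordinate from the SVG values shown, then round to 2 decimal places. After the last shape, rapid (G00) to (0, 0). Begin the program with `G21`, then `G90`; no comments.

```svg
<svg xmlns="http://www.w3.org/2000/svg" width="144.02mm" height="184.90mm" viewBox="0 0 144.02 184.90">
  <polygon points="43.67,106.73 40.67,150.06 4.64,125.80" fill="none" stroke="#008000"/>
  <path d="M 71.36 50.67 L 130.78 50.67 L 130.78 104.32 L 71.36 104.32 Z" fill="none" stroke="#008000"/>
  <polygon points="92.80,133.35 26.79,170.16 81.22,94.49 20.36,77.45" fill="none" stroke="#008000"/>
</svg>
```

viewBox `0 0 144.02 184.90` with mm width/height → 1 unit = 1 mm. Flip: y_m = 184.90 − y_svg.

**Shape 1** — `<polygon>` regular polygon, stroke `#008000` → cut (S959, F797). Machine vertices: (43.67,78.17) → (40.67,34.84) → (4.64,59.10) → (43.67,78.17). Closed: final G1 returns to the first vertex.

**Shape 2** — `<path>` rectangle, stroke `#008000` → cut (S959, F797). Machine vertices: (71.36,134.23) → (130.78,134.23) → (130.78,80.58) → (71.36,80.58) → (71.36,134.23). Closed: final G1 returns to the first vertex.

**Shape 3** — `<polygon>` closed polygon, stroke `#008000` → cut (S959, F797). Machine vertices: (92.80,51.55) → (26.79,14.74) → (81.22,90.41) → (20.36,107.45) → (92.80,51.55). Closed: final G1 returns to the first vertex.

G21
G90
G00 X43.67 Y78.17
M4 S959
G1 X40.67 Y34.84 F797
G1 X4.64 Y59.10
G1 X43.67 Y78.17
M5
G00 X71.36 Y134.23
M4 S959
G1 X130.78 Y134.23 F797
G1 X130.78 Y80.58
G1 X71.36 Y80.58
G1 X71.36 Y134.23
M5
G00 X92.80 Y51.55
M4 S959
G1 X26.79 Y14.74 F797
G1 X81.22 Y90.41
G1 X20.36 Y107.45
G1 X92.80 Y51.55
M5
G00 X0.00 Y0.00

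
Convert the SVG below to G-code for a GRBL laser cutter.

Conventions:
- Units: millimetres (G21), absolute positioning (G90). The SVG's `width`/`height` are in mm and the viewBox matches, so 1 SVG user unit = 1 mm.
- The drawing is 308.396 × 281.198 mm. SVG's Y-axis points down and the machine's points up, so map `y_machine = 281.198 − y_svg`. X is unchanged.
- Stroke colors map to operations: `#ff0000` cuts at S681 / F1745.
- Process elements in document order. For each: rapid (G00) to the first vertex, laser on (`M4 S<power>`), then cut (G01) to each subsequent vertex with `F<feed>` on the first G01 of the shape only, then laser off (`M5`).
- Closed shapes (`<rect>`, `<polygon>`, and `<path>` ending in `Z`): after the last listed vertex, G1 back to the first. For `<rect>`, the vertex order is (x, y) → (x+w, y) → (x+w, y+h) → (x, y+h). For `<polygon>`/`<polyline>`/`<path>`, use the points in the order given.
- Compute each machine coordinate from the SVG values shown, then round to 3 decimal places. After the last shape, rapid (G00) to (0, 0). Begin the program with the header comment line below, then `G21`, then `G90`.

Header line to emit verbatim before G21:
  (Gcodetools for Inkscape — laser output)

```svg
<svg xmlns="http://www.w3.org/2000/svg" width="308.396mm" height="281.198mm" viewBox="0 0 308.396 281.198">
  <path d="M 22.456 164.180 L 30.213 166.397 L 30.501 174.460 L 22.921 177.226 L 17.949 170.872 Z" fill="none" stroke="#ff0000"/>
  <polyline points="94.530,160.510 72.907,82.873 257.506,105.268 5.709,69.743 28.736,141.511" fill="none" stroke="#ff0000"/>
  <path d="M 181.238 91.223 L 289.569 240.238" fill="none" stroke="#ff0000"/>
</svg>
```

(Gcodetools for Inkscape — laser output)
G21
G90
G00 X22.456 Y117.018
M4 S681
G01 X30.213 Y114.801 F1745
G01 X30.501 Y106.738
G01 X22.921 Y103.972
G01 X17.949 Y110.326
G01 X22.456 Y117.018
M5
G00 X94.530 Y120.688
M4 S681
G01 X72.907 Y198.325 F1745
G01 X257.506 Y175.930
G01 X5.709 Y211.455
G01 X28.736 Y139.687
M5
G00 X181.238 Y189.975
M4 S681
G01 X289.569 Y40.960 F1745
M5
G00 X0.000 Y0.000

viewBox `0 0 308.396 281.198` with mm width/height → 1 unit = 1 mm. Flip: y_m = 281.198 − y_svg.

**Shape 1** — `<path>` regular polygon, stroke `#ff0000` → cut (S681, F1745). Machine vertices: (22.456,117.018) → (30.213,114.801) → (30.501,106.738) → (22.921,103.972) → (17.949,110.326) → (22.456,117.018). Closed: final G1 returns to the first vertex.

**Shape 2** — `<polyline>` open polyline, stroke `#ff0000` → cut (S681, F1745). Machine vertices: (94.530,120.688) → (72.907,198.325) → (257.506,175.930) → (5.709,211.455) → (28.736,139.687). Open path.

**Shape 3** — `<path>` line segment, stroke `#ff0000` → cut (S681, F1745). Machine vertices: (181.238,189.975) → (289.569,40.960). Open path.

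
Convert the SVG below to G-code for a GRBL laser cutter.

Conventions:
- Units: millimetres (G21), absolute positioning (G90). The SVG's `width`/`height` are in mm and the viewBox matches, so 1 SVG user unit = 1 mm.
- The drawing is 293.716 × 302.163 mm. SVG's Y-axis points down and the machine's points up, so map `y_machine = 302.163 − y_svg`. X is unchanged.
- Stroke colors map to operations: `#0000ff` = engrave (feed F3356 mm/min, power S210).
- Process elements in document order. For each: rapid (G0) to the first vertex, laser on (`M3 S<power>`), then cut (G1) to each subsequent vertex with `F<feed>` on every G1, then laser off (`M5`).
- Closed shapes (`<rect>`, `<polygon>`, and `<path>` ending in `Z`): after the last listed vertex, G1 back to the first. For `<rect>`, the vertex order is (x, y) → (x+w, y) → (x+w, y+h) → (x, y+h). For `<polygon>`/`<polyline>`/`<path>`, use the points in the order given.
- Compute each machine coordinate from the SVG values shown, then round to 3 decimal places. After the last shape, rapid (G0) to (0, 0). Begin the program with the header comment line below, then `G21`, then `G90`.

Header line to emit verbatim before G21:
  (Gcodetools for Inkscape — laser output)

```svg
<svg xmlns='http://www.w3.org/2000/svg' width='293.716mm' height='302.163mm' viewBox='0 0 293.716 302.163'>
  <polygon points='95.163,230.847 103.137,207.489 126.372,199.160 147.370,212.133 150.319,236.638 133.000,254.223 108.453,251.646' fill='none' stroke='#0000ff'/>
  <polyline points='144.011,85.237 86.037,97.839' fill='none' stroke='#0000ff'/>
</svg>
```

(Gcodetools for Inkscape — laser output)
G21
G90
G0 X95.163 Y71.316
M3 S210
G1 X103.137 Y94.674 F3356
G1 X126.372 Y103.003 F3356
G1 X147.370 Y90.030 F3356
G1 X150.319 Y65.525 F3356
G1 X133.000 Y47.940 F3356
G1 X108.453 Y50.517 F3356
G1 X95.163 Y71.316 F3356
M5
G0 X144.011 Y216.926
M3 S210
G1 X86.037 Y204.324 F3356
M5
G0 X0.000 Y0.000

Since the viewBox matches the mm dimensions, user units are millimetres directly. The only transform is the Y-flip y_m = 302.163 − y_svg.

Shape 1 is a regular polygon drawn with `<polygon>`. Its stroke #0000ff means engrave at S210, F3356. After flipping Y the toolpath is (95.163,71.316) → (103.137,94.674) → (126.372,103.003) → (147.370,90.030) → (150.319,65.525) → (133.000,47.940) → (108.453,50.517) → (95.163,71.316), returning to the start.

Shape 2 is a line segment drawn with `<polyline>`. Its stroke #0000ff means engrave at S210, F3356. After flipping Y the toolpath is (144.011,216.926) → (86.037,204.324).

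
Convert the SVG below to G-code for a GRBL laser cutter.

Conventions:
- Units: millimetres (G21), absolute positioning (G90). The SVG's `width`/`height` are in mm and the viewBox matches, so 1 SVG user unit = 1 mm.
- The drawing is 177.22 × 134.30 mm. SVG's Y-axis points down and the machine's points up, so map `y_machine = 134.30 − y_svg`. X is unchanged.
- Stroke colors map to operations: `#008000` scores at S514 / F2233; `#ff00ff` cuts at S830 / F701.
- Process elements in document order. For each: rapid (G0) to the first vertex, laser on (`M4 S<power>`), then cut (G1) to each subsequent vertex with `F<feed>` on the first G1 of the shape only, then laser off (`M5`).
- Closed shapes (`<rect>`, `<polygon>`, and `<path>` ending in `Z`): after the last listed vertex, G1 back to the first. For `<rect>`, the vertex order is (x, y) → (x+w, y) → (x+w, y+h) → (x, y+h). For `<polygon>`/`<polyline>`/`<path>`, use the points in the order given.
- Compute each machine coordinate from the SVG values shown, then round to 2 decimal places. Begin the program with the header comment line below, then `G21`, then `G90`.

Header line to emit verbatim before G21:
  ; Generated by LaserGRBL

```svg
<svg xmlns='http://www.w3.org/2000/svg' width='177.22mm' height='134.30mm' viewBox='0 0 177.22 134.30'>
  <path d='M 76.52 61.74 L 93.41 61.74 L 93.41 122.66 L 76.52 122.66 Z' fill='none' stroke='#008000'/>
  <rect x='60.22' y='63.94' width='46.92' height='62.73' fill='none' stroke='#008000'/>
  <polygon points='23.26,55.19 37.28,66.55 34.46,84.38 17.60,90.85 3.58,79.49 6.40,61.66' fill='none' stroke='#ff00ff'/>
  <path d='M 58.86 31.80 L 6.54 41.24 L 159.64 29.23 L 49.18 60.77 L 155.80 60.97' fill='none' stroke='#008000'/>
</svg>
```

; Generated by LaserGRBL
G21
G90
G0 X76.52 Y72.56
M4 S514
G1 X93.41 Y72.56 F2233
G1 X93.41 Y11.64
G1 X76.52 Y11.64
G1 X76.52 Y72.56
M5
G0 X60.22 Y70.36
M4 S514
G1 X107.14 Y70.36 F2233
G1 X107.14 Y7.63
G1 X60.22 Y7.63
G1 X60.22 Y70.36
M5
G0 X23.26 Y79.11
M4 S830
G1 X37.28 Y67.75 F701
G1 X34.46 Y49.92
G1 X17.60 Y43.45
G1 X3.58 Y54.81
G1 X6.40 Y72.64
G1 X23.26 Y79.11
M5
G0 X58.86 Y102.50
M4 S514
G1 X6.54 Y93.06 F2233
G1 X159.64 Y105.07
G1 X49.18 Y73.53
G1 X155.80 Y73.33
M5

1 u = 1 mm; y_m = 134.30 − y.

[1] `<path>` rectangle, #008000→score S514 F2233: (76.52,72.56) → (93.41,72.56) → (93.41,11.64) → (76.52,11.64) → (76.52,72.56) (closed)

[2] `<rect>` rectangle, #008000→score S514 F2233: (60.22,70.36) → (107.14,70.36) → (107.14,7.63) → (60.22,7.63) → (60.22,70.36) (closed)

[3] `<polygon>` regular polygon, #ff00ff→cut S830 F701: (23.26,79.11) → (37.28,67.75) → (34.46,49.92) → (17.60,43.45) → (3.58,54.81) → (6.40,72.64) → (23.26,79.11) (closed)

[4] `<path>` open polyline, #008000→score S514 F2233: (58.86,102.50) → (6.54,93.06) → (159.64,105.07) → (49.18,73.53) → (155.80,73.33)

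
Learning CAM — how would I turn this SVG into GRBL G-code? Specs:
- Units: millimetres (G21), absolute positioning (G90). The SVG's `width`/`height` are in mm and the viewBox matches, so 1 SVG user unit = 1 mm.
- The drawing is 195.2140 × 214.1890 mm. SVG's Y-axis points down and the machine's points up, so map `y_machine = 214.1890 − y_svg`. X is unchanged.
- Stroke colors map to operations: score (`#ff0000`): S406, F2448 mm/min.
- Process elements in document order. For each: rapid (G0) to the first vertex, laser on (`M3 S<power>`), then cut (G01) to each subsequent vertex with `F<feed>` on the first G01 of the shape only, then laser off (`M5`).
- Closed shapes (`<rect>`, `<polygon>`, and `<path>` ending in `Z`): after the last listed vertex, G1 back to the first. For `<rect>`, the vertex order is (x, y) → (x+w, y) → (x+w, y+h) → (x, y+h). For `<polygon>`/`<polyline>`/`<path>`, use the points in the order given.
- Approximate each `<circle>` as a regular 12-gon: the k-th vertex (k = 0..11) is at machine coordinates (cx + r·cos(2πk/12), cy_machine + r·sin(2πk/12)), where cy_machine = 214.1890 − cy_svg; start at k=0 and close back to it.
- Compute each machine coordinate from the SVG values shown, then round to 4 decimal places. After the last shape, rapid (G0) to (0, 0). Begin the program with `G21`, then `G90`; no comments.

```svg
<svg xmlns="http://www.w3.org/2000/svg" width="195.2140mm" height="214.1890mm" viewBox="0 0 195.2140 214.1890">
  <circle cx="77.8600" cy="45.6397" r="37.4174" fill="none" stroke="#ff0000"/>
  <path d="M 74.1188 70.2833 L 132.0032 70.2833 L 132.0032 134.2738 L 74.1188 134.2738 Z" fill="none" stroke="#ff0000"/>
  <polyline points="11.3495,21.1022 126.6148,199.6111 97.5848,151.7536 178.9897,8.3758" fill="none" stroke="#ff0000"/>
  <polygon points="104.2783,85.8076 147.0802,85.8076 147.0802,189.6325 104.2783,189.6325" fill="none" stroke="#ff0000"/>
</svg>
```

G21
G90
G0 X115.2774 Y168.5493
M3 S406
G01 X110.2644 Y187.2580 F2448
G01 X96.5687 Y200.9537
G01 X77.8600 Y205.9667
G01 X59.1513 Y200.9537
G01 X45.4556 Y187.2580
G01 X40.4426 Y168.5493
G01 X45.4556 Y149.8406
G01 X59.1513 Y136.1449
G01 X77.8600 Y131.1319
G01 X96.5687 Y136.1449
G01 X110.2644 Y149.8406
G01 X115.2774 Y168.5493
M5
G0 X74.1188 Y143.9057
M3 S406
G01 X132.0032 Y143.9057 F2448
G01 X132.0032 Y79.9152
G01 X74.1188 Y79.9152
G01 X74.1188 Y143.9057
M5
G0 X11.3495 Y193.0868
M3 S406
G01 X126.6148 Y14.5779 F2448
G01 X97.5848 Y62.4354
G01 X178.9897 Y205.8132
M5
G0 X104.2783 Y128.3814
M3 S406
G01 X147.0802 Y128.3814 F2448
G01 X147.0802 Y24.5565
G01 X104.2783 Y24.5565
G01 X104.2783 Y128.3814
M5
G0 X0.0000 Y0.0000

1 u = 1 mm; y_m = 214.1890 − y.

[1] `<circle>` circle, #ff0000→score S406 F2448: (115.2774,168.5493) → (110.2644,187.2580) → (96.5687,200.9537) → (77.8600,205.9667) → (59.1513,200.9537) → (45.4556,187.2580) → (40.4426,168.5493) → (45.4556,149.8406) → (59.1513,136.1449) → (77.8600,131.1319) → (96.5687,136.1449) → (110.2644,149.8406) → (115.2774,168.5493) (closed)

[2] `<path>` rectangle, #ff0000→score S406 F2448: (74.1188,143.9057) → (132.0032,143.9057) → (132.0032,79.9152) → (74.1188,79.9152) → (74.1188,143.9057) (closed)

[3] `<polyline>` open polyline, #ff0000→score S406 F2448: (11.3495,193.0868) → (126.6148,14.5779) → (97.5848,62.4354) → (178.9897,205.8132)

[4] `<polygon>` rectangle, #ff0000→score S406 F2448: (104.2783,128.3814) → (147.0802,128.3814) → (147.0802,24.5565) → (104.2783,24.5565) → (104.2783,128.3814) (closed)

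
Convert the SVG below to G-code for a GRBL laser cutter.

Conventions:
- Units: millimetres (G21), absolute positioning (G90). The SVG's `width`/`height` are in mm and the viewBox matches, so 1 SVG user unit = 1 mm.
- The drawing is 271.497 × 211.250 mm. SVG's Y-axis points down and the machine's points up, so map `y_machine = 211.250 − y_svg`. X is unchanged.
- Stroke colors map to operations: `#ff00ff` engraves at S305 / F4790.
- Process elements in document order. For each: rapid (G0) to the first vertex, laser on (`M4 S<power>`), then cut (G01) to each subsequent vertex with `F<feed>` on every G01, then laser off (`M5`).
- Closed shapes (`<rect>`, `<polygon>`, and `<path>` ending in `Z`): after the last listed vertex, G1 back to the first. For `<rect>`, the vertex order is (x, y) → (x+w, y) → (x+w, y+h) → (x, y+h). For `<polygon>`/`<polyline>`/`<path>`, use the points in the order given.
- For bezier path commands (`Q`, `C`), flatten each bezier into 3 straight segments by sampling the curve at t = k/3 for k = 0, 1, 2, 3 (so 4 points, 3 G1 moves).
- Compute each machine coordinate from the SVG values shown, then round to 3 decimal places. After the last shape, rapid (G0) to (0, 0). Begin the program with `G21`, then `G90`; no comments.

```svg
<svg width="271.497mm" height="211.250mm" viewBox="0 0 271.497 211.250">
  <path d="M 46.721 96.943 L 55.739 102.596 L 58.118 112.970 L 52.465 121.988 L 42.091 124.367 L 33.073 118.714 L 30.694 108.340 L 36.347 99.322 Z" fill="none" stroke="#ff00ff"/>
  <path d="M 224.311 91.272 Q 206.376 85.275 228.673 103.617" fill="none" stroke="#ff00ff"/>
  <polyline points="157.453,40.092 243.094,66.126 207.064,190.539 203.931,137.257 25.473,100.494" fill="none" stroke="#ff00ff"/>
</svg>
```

Since the viewBox matches the mm dimensions, user units are millimetres directly. The only transform is the Y-flip y_m = 211.250 − y_svg.

Shape 1 is a regular polygon drawn with `<path>`. Its stroke #ff00ff means engrave at S305, F4790. After flipping Y the toolpath is (46.721,114.307) → (55.739,108.654) → (58.118,98.280) → (52.465,89.262) → (42.091,86.883) → (33.073,92.536) → (30.694,102.910) → (36.347,111.928) → (46.721,114.307), returning to the start.

Shape 2 is a quadratic bezier drawn with `<path>`. Its stroke #ff00ff means engrave at S305, F4790. After flipping Y the toolpath is (224.311,119.978) → (216.825,121.272) → (218.279,117.157) → (228.673,107.633).

Shape 3 is a open polyline drawn with `<polyline>`. Its stroke #ff00ff means engrave at S305, F4790. After flipping Y the toolpath is (157.453,171.158) → (243.094,145.124) → (207.064,20.711) → (203.931,73.993) → (25.473,110.756).

G21
G90
G0 X46.721 Y114.307
M4 S305
G01 X55.739 Y108.654 F4790
G01 X58.118 Y98.280 F4790
G01 X52.465 Y89.262 F4790
G01 X42.091 Y86.883 F4790
G01 X33.073 Y92.536 F4790
G01 X30.694 Y102.910 F4790
G01 X36.347 Y111.928 F4790
G01 X46.721 Y114.307 F4790
M5
G0 X224.311 Y119.978
M4 S305
G01 X216.825 Y121.272 F4790
G01 X218.279 Y117.157 F4790
G01 X228.673 Y107.633 F4790
M5
G0 X157.453 Y171.158
M4 S305
G01 X243.094 Y145.124 F4790
G01 X207.064 Y20.711 F4790
G01 X203.931 Y73.993 F4790
G01 X25.473 Y110.756 F4790
M5
G0 X0.000 Y0.000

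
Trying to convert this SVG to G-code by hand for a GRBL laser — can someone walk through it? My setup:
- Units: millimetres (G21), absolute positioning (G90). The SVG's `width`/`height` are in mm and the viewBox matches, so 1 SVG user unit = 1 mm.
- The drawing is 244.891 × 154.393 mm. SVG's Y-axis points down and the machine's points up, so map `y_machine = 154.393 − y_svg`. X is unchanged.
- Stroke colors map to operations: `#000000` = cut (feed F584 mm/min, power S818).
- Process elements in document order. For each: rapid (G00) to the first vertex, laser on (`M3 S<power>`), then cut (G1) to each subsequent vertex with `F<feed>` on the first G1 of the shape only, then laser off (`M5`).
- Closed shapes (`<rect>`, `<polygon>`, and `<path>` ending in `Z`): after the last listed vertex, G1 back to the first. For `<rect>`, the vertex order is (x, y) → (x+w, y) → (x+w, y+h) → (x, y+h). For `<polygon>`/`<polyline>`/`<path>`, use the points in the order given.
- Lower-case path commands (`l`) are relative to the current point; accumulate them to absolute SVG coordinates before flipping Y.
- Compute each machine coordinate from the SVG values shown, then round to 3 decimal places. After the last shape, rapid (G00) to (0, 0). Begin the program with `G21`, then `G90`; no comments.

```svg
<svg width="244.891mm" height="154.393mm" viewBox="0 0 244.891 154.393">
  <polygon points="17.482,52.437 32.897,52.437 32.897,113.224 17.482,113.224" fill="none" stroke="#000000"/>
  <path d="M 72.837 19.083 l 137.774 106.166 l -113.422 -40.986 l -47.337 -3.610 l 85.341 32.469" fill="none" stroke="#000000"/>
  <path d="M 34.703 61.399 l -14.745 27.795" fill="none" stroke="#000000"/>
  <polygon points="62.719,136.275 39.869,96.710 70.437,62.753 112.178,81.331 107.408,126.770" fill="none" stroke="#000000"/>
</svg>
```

1 u = 1 mm; y_m = 154.393 − y.

[1] `<polygon>` rectangle, #000000→cut S818 F584: (17.482,101.956) → (32.897,101.956) → (32.897,41.169) → (17.482,41.169) → (17.482,101.956) (closed)

[2] `<path>` open polyline, #000000→cut S818 F584: (72.837,135.310) → (210.611,29.144) → (97.189,70.130) → (49.852,73.740) → (135.193,41.271)

[3] `<path>` line segment, #000000→cut S818 F584: (34.703,92.994) → (19.958,65.199)

[4] `<polygon>` regular polygon, #000000→cut S818 F584: (62.719,18.118) → (39.869,57.683) → (70.437,91.640) → (112.178,73.062) → (107.408,27.623) → (62.719,18.118) (closed)

G21
G90
G00 X17.482 Y101.956
M3 S818
G1 X32.897 Y101.956 F584
G1 X32.897 Y41.169
G1 X17.482 Y41.169
G1 X17.482 Y101.956
M5
G00 X72.837 Y135.310
M3 S818
G1 X210.611 Y29.144 F584
G1 X97.189 Y70.130
G1 X49.852 Y73.740
G1 X135.193 Y41.271
M5
G00 X34.703 Y92.994
M3 S818
G1 X19.958 Y65.199 F584
M5
G00 X62.719 Y18.118
M3 S818
G1 X39.869 Y57.683 F584
G1 X70.437 Y91.640
G1 X112.178 Y73.062
G1 X107.408 Y27.623
G1 X62.719 Y18.118
M5
G00 X0.000 Y0.000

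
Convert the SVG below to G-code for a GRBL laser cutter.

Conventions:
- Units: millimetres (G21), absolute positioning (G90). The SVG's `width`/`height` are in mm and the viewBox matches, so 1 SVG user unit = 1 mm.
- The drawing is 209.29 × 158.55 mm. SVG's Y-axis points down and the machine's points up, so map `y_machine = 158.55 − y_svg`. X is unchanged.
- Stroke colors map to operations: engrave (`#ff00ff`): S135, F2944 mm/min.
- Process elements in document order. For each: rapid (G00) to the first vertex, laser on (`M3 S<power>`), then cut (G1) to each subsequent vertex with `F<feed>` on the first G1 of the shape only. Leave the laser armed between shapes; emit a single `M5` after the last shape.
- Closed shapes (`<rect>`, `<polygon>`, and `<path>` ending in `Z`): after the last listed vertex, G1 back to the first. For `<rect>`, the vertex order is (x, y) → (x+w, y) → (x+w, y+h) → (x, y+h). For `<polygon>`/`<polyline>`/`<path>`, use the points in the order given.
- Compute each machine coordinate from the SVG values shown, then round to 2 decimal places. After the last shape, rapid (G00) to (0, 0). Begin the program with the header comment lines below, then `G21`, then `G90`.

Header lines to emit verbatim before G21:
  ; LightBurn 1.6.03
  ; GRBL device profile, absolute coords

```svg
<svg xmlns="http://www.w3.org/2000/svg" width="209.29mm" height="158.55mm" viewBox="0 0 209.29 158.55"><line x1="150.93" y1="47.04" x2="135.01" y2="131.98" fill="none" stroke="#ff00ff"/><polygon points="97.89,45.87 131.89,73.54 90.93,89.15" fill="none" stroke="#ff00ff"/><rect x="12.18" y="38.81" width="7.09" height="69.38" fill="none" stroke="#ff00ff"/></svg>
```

viewBox `0 0 209.29 158.55` with mm width/height → 1 unit = 1 mm. Flip: y_m = 158.55 − y_svg.

**Shape 1** — `<line>` line segment, stroke `#ff00ff` → engrave (S135, F2944). Machine vertices: (150.93,111.51) → (135.01,26.57). Open path.

**Shape 2** — `<polygon>` regular polygon, stroke `#ff00ff` → engrave (S135, F2944). Machine vertices: (97.89,112.68) → (131.89,85.01) → (90.93,69.40) → (97.89,112.68). Closed: final G1 returns to the first vertex.

**Shape 3** — `<rect>` rectangle, stroke `#ff00ff` → engrave (S135, F2944). Machine vertices: (12.18,119.74) → (19.27,119.74) → (19.27,50.36) → (12.18,50.36) → (12.18,119.74). Closed: final G1 returns to the first vertex.

; LightBurn 1.6.03
; GRBL device profile, absolute coords
G21
G90
G00 X150.93 Y111.51
M3 S135
G1 X135.01 Y26.57 F2944
G00 X97.89 Y112.68
M3 S135
G1 X131.89 Y85.01 F2944
G1 X90.93 Y69.40
G1 X97.89 Y112.68
G00 X12.18 Y119.74
M3 S135
G1 X19.27 Y119.74 F2944
G1 X19.27 Y50.36
G1 X12.18 Y50.36
G1 X12.18 Y119.74
M5
G00 X0.00 Y0.00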